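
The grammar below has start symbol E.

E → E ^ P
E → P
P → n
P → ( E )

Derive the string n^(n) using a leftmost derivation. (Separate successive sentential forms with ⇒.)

E ⇒ E^P   [E → E ^ P]
E^P ⇒ P^P   [E → P]
P^P ⇒ n^P   [P → n]
n^P ⇒ n^(E)   [P → ( E )]
n^(E) ⇒ n^(P)   [E → P]
n^(P) ⇒ n^(n)   [P → n]

E ⇒ E^P ⇒ P^P ⇒ n^P ⇒ n^(E) ⇒ n^(P) ⇒ n^(n)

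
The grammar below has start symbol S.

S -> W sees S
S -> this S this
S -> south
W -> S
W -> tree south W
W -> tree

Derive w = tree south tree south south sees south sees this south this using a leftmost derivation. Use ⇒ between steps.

S ⇒ W sees S ⇒ tree south W sees S ⇒ tree south tree south W sees S ⇒ tree south tree south S sees S ⇒ tree south tree south W sees S sees S ⇒ tree south tree south S sees S sees S ⇒ tree south tree south south sees S sees S ⇒ tree south tree south south sees south sees S ⇒ tree south tree south south sees south sees this S this ⇒ tree south tree south south sees south sees this south this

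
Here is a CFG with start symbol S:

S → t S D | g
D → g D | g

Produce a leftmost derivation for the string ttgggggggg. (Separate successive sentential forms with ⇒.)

S⇒tSD⇒ttSDD⇒ttgDD⇒ttggD⇒ttgggD⇒ttggggD⇒ttgggggD⇒ttggggggD⇒ttgggggggD⇒ttgggggggg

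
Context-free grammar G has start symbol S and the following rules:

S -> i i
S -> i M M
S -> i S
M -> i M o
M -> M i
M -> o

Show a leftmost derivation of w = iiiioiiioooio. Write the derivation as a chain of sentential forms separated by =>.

S => iMM => iMiM => iiMoiM => iiiMooiM => iiiiMoooiM => iiiiMioooiM => iiiiMiioooiM => iiiiMiiioooiM => iiiioiiioooiM => iiiioiiioooio

S => iMM   [S -> i M M]
iMM => iMiM   [M -> M i]
iMiM => iiMoiM   [M -> i M o]
iiMoiM => iiiMooiM   [M -> i M o]
iiiMooiM => iiiiMoooiM   [M -> i M o]
iiiiMoooiM => iiiiMioooiM   [M -> M i]
iiiiMioooiM => iiiiMiioooiM   [M -> M i]
iiiiMiioooiM => iiiiMiiioooiM   [M -> M i]
iiiiMiiioooiM => iiiioiiioooiM   [M -> o]
iiiioiiioooiM => iiiioiiioooio   [M -> o]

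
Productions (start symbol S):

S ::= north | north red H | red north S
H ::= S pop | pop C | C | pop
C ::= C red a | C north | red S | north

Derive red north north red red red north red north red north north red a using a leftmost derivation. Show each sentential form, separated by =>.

S => red north S   [S ::= red north S]
red north S => red north north red H   [S ::= north red H]
red north north red H => red north north red C   [H ::= C]
red north north red C => red north north red C red a   [C ::= C red a]
red north north red C red a => red north north red red S red a   [C ::= red S]
red north north red red S red a => red north north red red red north S red a   [S ::= red north S]
red north north red red red north S red a => red north north red red red north red north S red a   [S ::= red north S]
red north north red red red north red north S red a => red north north red red red north red north red north S red a   [S ::= red north S]
red north north red red red north red north red north S red a => red north north red red red north red north red north north red a   [S ::= north]

S => red north S => red north north red H => red north north red C => red north north red C red a => red north north red red S red a => red north north red red red north S red a => red north north red red red north red north S red a => red north north red red red north red north red north S red a => red north north red red red north red north red north north red a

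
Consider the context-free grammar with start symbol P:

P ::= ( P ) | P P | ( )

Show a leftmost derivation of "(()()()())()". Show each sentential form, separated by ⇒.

P ⇒ PP   [P ::= P P]
PP ⇒ (P)P   [P ::= ( P )]
(P)P ⇒ (PP)P   [P ::= P P]
(PP)P ⇒ (()P)P   [P ::= ( )]
(()P)P ⇒ (()PP)P   [P ::= P P]
(()PP)P ⇒ (()PPP)P   [P ::= P P]
(()PPP)P ⇒ (()()PP)P   [P ::= ( )]
(()()PP)P ⇒ (()()()P)P   [P ::= ( )]
(()()()P)P ⇒ (()()()())P   [P ::= ( )]
(()()()())P ⇒ (()()()())()   [P ::= ( )]

P⇒PP⇒(P)P⇒(PP)P⇒(()P)P⇒(()PP)P⇒(()PPP)P⇒(()()PP)P⇒(()()()P)P⇒(()()()())P⇒(()()()())()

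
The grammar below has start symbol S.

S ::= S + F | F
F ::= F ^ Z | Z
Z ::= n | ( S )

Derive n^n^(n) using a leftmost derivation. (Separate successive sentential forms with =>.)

S=>F=>F^Z=>F^Z^Z=>Z^Z^Z=>n^Z^Z=>n^n^Z=>n^n^(S)=>n^n^(F)=>n^n^(Z)=>n^n^(n)

S => F   [S ::= F]
F => F^Z   [F ::= F ^ Z]
F^Z => F^Z^Z   [F ::= F ^ Z]
F^Z^Z => Z^Z^Z   [F ::= Z]
Z^Z^Z => n^Z^Z   [Z ::= n]
n^Z^Z => n^n^Z   [Z ::= n]
n^n^Z => n^n^(S)   [Z ::= ( S )]
n^n^(S) => n^n^(F)   [S ::= F]
n^n^(F) => n^n^(Z)   [F ::= Z]
n^n^(Z) => n^n^(n)   [Z ::= n]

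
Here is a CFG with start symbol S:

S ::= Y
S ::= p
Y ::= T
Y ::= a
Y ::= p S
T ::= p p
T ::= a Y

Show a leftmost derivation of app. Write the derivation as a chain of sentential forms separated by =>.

S => Y => T => aY => apS => app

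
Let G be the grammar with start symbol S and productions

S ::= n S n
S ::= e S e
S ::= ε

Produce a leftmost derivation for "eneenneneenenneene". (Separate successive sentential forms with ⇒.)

S⇒eSe⇒enSne⇒eneSene⇒eneeSeene⇒eneenSneene⇒eneennSnneene⇒eneenneSenneene⇒eneennenSnenneene⇒eneenneneSenenneene⇒eneenneneenenneene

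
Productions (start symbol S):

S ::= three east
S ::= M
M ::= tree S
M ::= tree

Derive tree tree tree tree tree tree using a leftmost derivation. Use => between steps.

S => M => tree S => tree M => tree tree S => tree tree M => tree tree tree S => tree tree tree M => tree tree tree tree S => tree tree tree tree M => tree tree tree tree tree S => tree tree tree tree tree M => tree tree tree tree tree tree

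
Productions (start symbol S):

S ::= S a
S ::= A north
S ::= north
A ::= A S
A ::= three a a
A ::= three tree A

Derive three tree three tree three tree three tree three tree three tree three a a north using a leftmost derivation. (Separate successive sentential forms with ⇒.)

S ⇒ A north ⇒ three tree A north ⇒ three tree three tree A north ⇒ three tree three tree three tree A north ⇒ three tree three tree three tree three tree A north ⇒ three tree three tree three tree three tree three tree A north ⇒ three tree three tree three tree three tree three tree three tree A north ⇒ three tree three tree three tree three tree three tree three tree three a a north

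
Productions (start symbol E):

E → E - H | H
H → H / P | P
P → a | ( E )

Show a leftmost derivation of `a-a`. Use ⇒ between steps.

E ⇒ E-H ⇒ H-H ⇒ P-H ⇒ a-H ⇒ a-P ⇒ a-a

E ⇒ E-H   [E → E - H]
E-H ⇒ H-H   [E → H]
H-H ⇒ P-H   [H → P]
P-H ⇒ a-H   [P → a]
a-H ⇒ a-P   [H → P]
a-P ⇒ a-a   [P → a]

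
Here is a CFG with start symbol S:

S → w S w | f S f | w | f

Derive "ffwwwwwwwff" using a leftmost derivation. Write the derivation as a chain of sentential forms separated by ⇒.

S ⇒ fSf   [S → f S f]
fSf ⇒ ffSff   [S → f S f]
ffSff ⇒ ffwSwff   [S → w S w]
ffwSwff ⇒ ffwwSwwff   [S → w S w]
ffwwSwwff ⇒ ffwwwSwwwff   [S → w S w]
ffwwwSwwwff ⇒ ffwwwwwwwff   [S → w]

S⇒fSf⇒ffSff⇒ffwSwff⇒ffwwSwwff⇒ffwwwSwwwff⇒ffwwwwwwwff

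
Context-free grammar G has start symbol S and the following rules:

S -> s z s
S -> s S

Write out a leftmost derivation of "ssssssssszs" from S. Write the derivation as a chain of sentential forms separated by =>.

S => sS => ssS => sssS => ssssS => sssssS => ssssssS => sssssssS => ssssssssS => ssssssssszs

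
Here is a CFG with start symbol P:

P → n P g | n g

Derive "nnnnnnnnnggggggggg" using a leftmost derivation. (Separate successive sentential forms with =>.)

P => nPg   [P → n P g]
nPg => nnPgg   [P → n P g]
nnPgg => nnnPggg   [P → n P g]
nnnPggg => nnnnPgggg   [P → n P g]
nnnnPgggg => nnnnnPggggg   [P → n P g]
nnnnnPggggg => nnnnnnPgggggg   [P → n P g]
nnnnnnPgggggg => nnnnnnnPggggggg   [P → n P g]
nnnnnnnPggggggg => nnnnnnnnPgggggggg   [P → n P g]
nnnnnnnnPgggggggg => nnnnnnnnnggggggggg   [P → n g]

P=>nPg=>nnPgg=>nnnPggg=>nnnnPgggg=>nnnnnPggggg=>nnnnnnPgggggg=>nnnnnnnPggggggg=>nnnnnnnnPgggggggg=>nnnnnnnnnggggggggg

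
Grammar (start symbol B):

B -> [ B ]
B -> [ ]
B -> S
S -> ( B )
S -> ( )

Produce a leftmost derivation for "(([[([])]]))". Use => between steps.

B=>S=>(B)=>(S)=>((B))=>(([B]))=>(([[B]]))=>(([[S]]))=>(([[(B)]]))=>(([[([])]]))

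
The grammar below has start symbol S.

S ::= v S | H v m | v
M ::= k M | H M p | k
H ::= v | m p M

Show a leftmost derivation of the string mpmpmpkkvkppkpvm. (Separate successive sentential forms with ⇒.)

S ⇒ Hvm ⇒ mpMvm ⇒ mpHMpvm ⇒ mpmpMMpvm ⇒ mpmpHMpMpvm ⇒ mpmpmpMMpMpvm ⇒ mpmpmpkMpMpvm ⇒ mpmpmpkkMpMpvm ⇒ mpmpmpkkHMppMpvm ⇒ mpmpmpkkvMppMpvm ⇒ mpmpmpkkvkppMpvm ⇒ mpmpmpkkvkppkpvm

S ⇒ Hvm   [S ::= H v m]
Hvm ⇒ mpMvm   [H ::= m p M]
mpMvm ⇒ mpHMpvm   [M ::= H M p]
mpHMpvm ⇒ mpmpMMpvm   [H ::= m p M]
mpmpMMpvm ⇒ mpmpHMpMpvm   [M ::= H M p]
mpmpHMpMpvm ⇒ mpmpmpMMpMpvm   [H ::= m p M]
mpmpmpMMpMpvm ⇒ mpmpmpkMpMpvm   [M ::= k]
mpmpmpkMpMpvm ⇒ mpmpmpkkMpMpvm   [M ::= k M]
mpmpmpkkMpMpvm ⇒ mpmpmpkkHMppMpvm   [M ::= H M p]
mpmpmpkkHMppMpvm ⇒ mpmpmpkkvMppMpvm   [H ::= v]
mpmpmpkkvMppMpvm ⇒ mpmpmpkkvkppMpvm   [M ::= k]
mpmpmpkkvkppMpvm ⇒ mpmpmpkkvkppkpvm   [M ::= k]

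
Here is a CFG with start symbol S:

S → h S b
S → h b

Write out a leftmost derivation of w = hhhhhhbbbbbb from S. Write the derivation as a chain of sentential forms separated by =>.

S => hSb => hhSbb => hhhSbbb => hhhhSbbbb => hhhhhSbbbbb => hhhhhhbbbbbb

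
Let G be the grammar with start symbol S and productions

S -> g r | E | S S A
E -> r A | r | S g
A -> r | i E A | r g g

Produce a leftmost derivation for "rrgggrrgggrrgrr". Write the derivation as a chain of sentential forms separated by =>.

S => SSA => SSASA => SSASASA => ESASASA => rASASASA => rrggSASASA => rrgggrASASA => rrgggrrggSASA => rrgggrrgggrASA => rrgggrrgggrrSA => rrgggrrgggrrgrA => rrgggrrgggrrgrr

S => SSA   [S -> S S A]
SSA => SSASA   [S -> S S A]
SSASA => SSASASA   [S -> S S A]
SSASASA => ESASASA   [S -> E]
ESASASA => rASASASA   [E -> r A]
rASASASA => rrggSASASA   [A -> r g g]
rrggSASASA => rrgggrASASA   [S -> g r]
rrgggrASASA => rrgggrrggSASA   [A -> r g g]
rrgggrrggSASA => rrgggrrgggrASA   [S -> g r]
rrgggrrgggrASA => rrgggrrgggrrSA   [A -> r]
rrgggrrgggrrSA => rrgggrrgggrrgrA   [S -> g r]
rrgggrrgggrrgrA => rrgggrrgggrrgrr   [A -> r]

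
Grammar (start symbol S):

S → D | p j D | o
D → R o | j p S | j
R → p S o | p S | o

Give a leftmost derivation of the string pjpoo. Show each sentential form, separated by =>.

S => pjD => pjRo => pjpSo => pjpoo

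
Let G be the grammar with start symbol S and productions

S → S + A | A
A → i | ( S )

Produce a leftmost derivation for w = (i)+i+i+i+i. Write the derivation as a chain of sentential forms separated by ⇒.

S ⇒ S+A ⇒ S+A+A ⇒ S+A+A+A ⇒ S+A+A+A+A ⇒ A+A+A+A+A ⇒ (S)+A+A+A+A ⇒ (A)+A+A+A+A ⇒ (i)+A+A+A+A ⇒ (i)+i+A+A+A ⇒ (i)+i+i+A+A ⇒ (i)+i+i+i+A ⇒ (i)+i+i+i+i

S ⇒ S+A   [S → S + A]
S+A ⇒ S+A+A   [S → S + A]
S+A+A ⇒ S+A+A+A   [S → S + A]
S+A+A+A ⇒ S+A+A+A+A   [S → S + A]
S+A+A+A+A ⇒ A+A+A+A+A   [S → A]
A+A+A+A+A ⇒ (S)+A+A+A+A   [A → ( S )]
(S)+A+A+A+A ⇒ (A)+A+A+A+A   [S → A]
(A)+A+A+A+A ⇒ (i)+A+A+A+A   [A → i]
(i)+A+A+A+A ⇒ (i)+i+A+A+A   [A → i]
(i)+i+A+A+A ⇒ (i)+i+i+A+A   [A → i]
(i)+i+i+A+A ⇒ (i)+i+i+i+A   [A → i]
(i)+i+i+i+A ⇒ (i)+i+i+i+i   [A → i]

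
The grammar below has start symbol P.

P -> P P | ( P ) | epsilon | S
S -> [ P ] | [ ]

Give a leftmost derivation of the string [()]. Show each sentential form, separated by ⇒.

P⇒PP⇒PPP⇒PPPP⇒SPPP⇒[P]PPP⇒[(P)]PPP⇒[()]PPP⇒[()]PP⇒[()]P⇒[()]

P ⇒ PP   [P -> P P]
PP ⇒ PPP   [P -> P P]
PPP ⇒ PPPP   [P -> P P]
PPPP ⇒ SPPP   [P -> S]
SPPP ⇒ [P]PPP   [S -> [ P ]]
[P]PPP ⇒ [(P)]PPP   [P -> ( P )]
[(P)]PPP ⇒ [()]PPP   [P -> epsilon]
[()]PPP ⇒ [()]PP   [P -> epsilon]
[()]PP ⇒ [()]P   [P -> epsilon]
[()]P ⇒ [()]   [P -> epsilon]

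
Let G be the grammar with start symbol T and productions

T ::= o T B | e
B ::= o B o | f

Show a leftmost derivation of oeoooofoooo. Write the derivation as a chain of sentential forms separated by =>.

T => oTB => oeB => oeoBo => oeooBoo => oeoooBooo => oeooooBoooo => oeoooofoooo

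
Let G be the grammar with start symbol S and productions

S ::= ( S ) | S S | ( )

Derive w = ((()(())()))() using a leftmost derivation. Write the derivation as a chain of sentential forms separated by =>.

S => SS => (S)S => ((S))S => ((SS))S => ((()S))S => ((()SS))S => ((()(S)S))S => ((()(())S))S => ((()(())()))S => ((()(())()))()

S => SS   [S ::= S S]
SS => (S)S   [S ::= ( S )]
(S)S => ((S))S   [S ::= ( S )]
((S))S => ((SS))S   [S ::= S S]
((SS))S => ((()S))S   [S ::= ( )]
((()S))S => ((()SS))S   [S ::= S S]
((()SS))S => ((()(S)S))S   [S ::= ( S )]
((()(S)S))S => ((()(())S))S   [S ::= ( )]
((()(())S))S => ((()(())()))S   [S ::= ( )]
((()(())()))S => ((()(())()))()   [S ::= ( )]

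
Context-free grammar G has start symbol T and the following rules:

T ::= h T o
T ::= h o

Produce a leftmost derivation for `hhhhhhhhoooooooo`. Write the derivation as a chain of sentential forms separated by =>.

T => hTo => hhToo => hhhTooo => hhhhToooo => hhhhhTooooo => hhhhhhToooooo => hhhhhhhTooooooo => hhhhhhhhoooooooo

T => hTo   [T ::= h T o]
hTo => hhToo   [T ::= h T o]
hhToo => hhhTooo   [T ::= h T o]
hhhTooo => hhhhToooo   [T ::= h T o]
hhhhToooo => hhhhhTooooo   [T ::= h T o]
hhhhhTooooo => hhhhhhToooooo   [T ::= h T o]
hhhhhhToooooo => hhhhhhhTooooooo   [T ::= h T o]
hhhhhhhTooooooo => hhhhhhhhoooooooo   [T ::= h o]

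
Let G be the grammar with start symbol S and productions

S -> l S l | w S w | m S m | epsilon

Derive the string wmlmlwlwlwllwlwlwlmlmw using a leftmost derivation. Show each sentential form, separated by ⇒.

S ⇒ wSw ⇒ wmSmw ⇒ wmlSlmw ⇒ wmlmSmlmw ⇒ wmlmlSlmlmw ⇒ wmlmlwSwlmlmw ⇒ wmlmlwlSlwlmlmw ⇒ wmlmlwlwSwlwlmlmw ⇒ wmlmlwlwlSlwlwlmlmw ⇒ wmlmlwlwlwSwlwlwlmlmw ⇒ wmlmlwlwlwlSlwlwlwlmlmw ⇒ wmlmlwlwlwllwlwlwlmlmw

S ⇒ wSw   [S -> w S w]
wSw ⇒ wmSmw   [S -> m S m]
wmSmw ⇒ wmlSlmw   [S -> l S l]
wmlSlmw ⇒ wmlmSmlmw   [S -> m S m]
wmlmSmlmw ⇒ wmlmlSlmlmw   [S -> l S l]
wmlmlSlmlmw ⇒ wmlmlwSwlmlmw   [S -> w S w]
wmlmlwSwlmlmw ⇒ wmlmlwlSlwlmlmw   [S -> l S l]
wmlmlwlSlwlmlmw ⇒ wmlmlwlwSwlwlmlmw   [S -> w S w]
wmlmlwlwSwlwlmlmw ⇒ wmlmlwlwlSlwlwlmlmw   [S -> l S l]
wmlmlwlwlSlwlwlmlmw ⇒ wmlmlwlwlwSwlwlwlmlmw   [S -> w S w]
wmlmlwlwlwSwlwlwlmlmw ⇒ wmlmlwlwlwlSlwlwlwlmlmw   [S -> l S l]
wmlmlwlwlwlSlwlwlwlmlmw ⇒ wmlmlwlwlwllwlwlwlmlmw   [S -> epsilon]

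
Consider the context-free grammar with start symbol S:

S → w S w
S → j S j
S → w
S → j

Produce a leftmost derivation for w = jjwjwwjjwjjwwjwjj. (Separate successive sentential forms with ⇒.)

S ⇒ jSj ⇒ jjSjj ⇒ jjwSwjj ⇒ jjwjSjwjj ⇒ jjwjwSwjwjj ⇒ jjwjwwSwwjwjj ⇒ jjwjwwjSjwwjwjj ⇒ jjwjwwjjSjjwwjwjj ⇒ jjwjwwjjwjjwwjwjj

S ⇒ jSj   [S → j S j]
jSj ⇒ jjSjj   [S → j S j]
jjSjj ⇒ jjwSwjj   [S → w S w]
jjwSwjj ⇒ jjwjSjwjj   [S → j S j]
jjwjSjwjj ⇒ jjwjwSwjwjj   [S → w S w]
jjwjwSwjwjj ⇒ jjwjwwSwwjwjj   [S → w S w]
jjwjwwSwwjwjj ⇒ jjwjwwjSjwwjwjj   [S → j S j]
jjwjwwjSjwwjwjj ⇒ jjwjwwjjSjjwwjwjj   [S → j S j]
jjwjwwjjSjjwwjwjj ⇒ jjwjwwjjwjjwwjwjj   [S → w]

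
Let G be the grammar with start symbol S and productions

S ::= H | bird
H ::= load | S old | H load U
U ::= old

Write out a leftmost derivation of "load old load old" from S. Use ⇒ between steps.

S ⇒ H   [S ::= H]
H ⇒ H load U   [H ::= H load U]
H load U ⇒ S old load U   [H ::= S old]
S old load U ⇒ H old load U   [S ::= H]
H old load U ⇒ load old load U   [H ::= load]
load old load U ⇒ load old load old   [U ::= old]

S ⇒ H ⇒ H load U ⇒ S old load U ⇒ H old load U ⇒ load old load U ⇒ load old load old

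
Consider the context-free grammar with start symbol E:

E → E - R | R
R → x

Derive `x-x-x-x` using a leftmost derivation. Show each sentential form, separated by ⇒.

E ⇒ E-R ⇒ E-R-R ⇒ E-R-R-R ⇒ R-R-R-R ⇒ x-R-R-R ⇒ x-x-R-R ⇒ x-x-x-R ⇒ x-x-x-x

E ⇒ E-R   [E → E - R]
E-R ⇒ E-R-R   [E → E - R]
E-R-R ⇒ E-R-R-R   [E → E - R]
E-R-R-R ⇒ R-R-R-R   [E → R]
R-R-R-R ⇒ x-R-R-R   [R → x]
x-R-R-R ⇒ x-x-R-R   [R → x]
x-x-R-R ⇒ x-x-x-R   [R → x]
x-x-x-R ⇒ x-x-x-x   [R → x]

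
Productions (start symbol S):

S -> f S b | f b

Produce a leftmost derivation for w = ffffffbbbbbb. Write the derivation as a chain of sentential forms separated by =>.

S => fSb   [S -> f S b]
fSb => ffSbb   [S -> f S b]
ffSbb => fffSbbb   [S -> f S b]
fffSbbb => ffffSbbbb   [S -> f S b]
ffffSbbbb => fffffSbbbbb   [S -> f S b]
fffffSbbbbb => ffffffbbbbbb   [S -> f b]

S=>fSb=>ffSbb=>fffSbbb=>ffffSbbbb=>fffffSbbbbb=>ffffffbbbbbb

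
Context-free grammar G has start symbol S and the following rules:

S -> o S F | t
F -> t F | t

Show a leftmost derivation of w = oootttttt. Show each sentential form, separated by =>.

S => oSF => ooSFF => oooSFFF => oootFFF => ooottFFF => oootttFFF => ooottttFF => oootttttF => oootttttt

S => oSF   [S -> o S F]
oSF => ooSFF   [S -> o S F]
ooSFF => oooSFFF   [S -> o S F]
oooSFFF => oootFFF   [S -> t]
oootFFF => ooottFFF   [F -> t F]
ooottFFF => oootttFFF   [F -> t F]
oootttFFF => ooottttFF   [F -> t]
ooottttFF => oootttttF   [F -> t]
oootttttF => oootttttt   [F -> t]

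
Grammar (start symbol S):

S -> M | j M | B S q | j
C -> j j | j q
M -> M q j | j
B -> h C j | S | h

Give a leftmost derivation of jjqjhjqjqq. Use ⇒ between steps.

S ⇒ BSq ⇒ SSq ⇒ jMSq ⇒ jMqjSq ⇒ jjqjSq ⇒ jjqjBSqq ⇒ jjqjhSqq ⇒ jjqjhMqq ⇒ jjqjhMqjqq ⇒ jjqjhjqjqq

S ⇒ BSq   [S -> B S q]
BSq ⇒ SSq   [B -> S]
SSq ⇒ jMSq   [S -> j M]
jMSq ⇒ jMqjSq   [M -> M q j]
jMqjSq ⇒ jjqjSq   [M -> j]
jjqjSq ⇒ jjqjBSqq   [S -> B S q]
jjqjBSqq ⇒ jjqjhSqq   [B -> h]
jjqjhSqq ⇒ jjqjhMqq   [S -> M]
jjqjhMqq ⇒ jjqjhMqjqq   [M -> M q j]
jjqjhMqjqq ⇒ jjqjhjqjqq   [M -> j]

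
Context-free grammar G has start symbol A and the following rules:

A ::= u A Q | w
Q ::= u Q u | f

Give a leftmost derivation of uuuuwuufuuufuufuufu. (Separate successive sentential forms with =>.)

A => uAQ => uuAQQ => uuuAQQQ => uuuuAQQQQ => uuuuwQQQQ => uuuuwuQuQQQ => uuuuwuuQuuQQQ => uuuuwuufuuQQQ => uuuuwuufuuuQuQQ => uuuuwuufuuufuQQ => uuuuwuufuuufuuQuQ => uuuuwuufuuufuufuQ => uuuuwuufuuufuufuuQu => uuuuwuufuuufuufuufu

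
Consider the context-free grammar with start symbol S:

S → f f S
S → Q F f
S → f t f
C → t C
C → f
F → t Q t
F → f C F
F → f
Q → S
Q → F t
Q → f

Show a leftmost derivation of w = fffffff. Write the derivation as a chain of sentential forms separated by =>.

S => QFf   [S → Q F f]
QFf => SFf   [Q → S]
SFf => QFfFf   [S → Q F f]
QFfFf => SFfFf   [Q → S]
SFfFf => QFfFfFf   [S → Q F f]
QFfFfFf => fFfFfFf   [Q → f]
fFfFfFf => fffFfFf   [F → f]
fffFfFf => fffffFf   [F → f]
fffffFf => fffffff   [F → f]

S => QFf => SFf => QFfFf => SFfFf => QFfFfFf => fFfFfFf => fffFfFf => fffffFf => fffffff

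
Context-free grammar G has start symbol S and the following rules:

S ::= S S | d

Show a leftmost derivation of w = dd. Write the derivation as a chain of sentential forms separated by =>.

S => SS => dS => dd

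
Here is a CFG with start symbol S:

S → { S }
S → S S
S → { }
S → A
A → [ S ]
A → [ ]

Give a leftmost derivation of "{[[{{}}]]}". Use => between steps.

S => {S} => {A} => {[S]} => {[A]} => {[[S]]} => {[[{S}]]} => {[[{{}}]]}

S => {S}   [S → { S }]
{S} => {A}   [S → A]
{A} => {[S]}   [A → [ S ]]
{[S]} => {[A]}   [S → A]
{[A]} => {[[S]]}   [A → [ S ]]
{[[S]]} => {[[{S}]]}   [S → { S }]
{[[{S}]]} => {[[{{}}]]}   [S → { }]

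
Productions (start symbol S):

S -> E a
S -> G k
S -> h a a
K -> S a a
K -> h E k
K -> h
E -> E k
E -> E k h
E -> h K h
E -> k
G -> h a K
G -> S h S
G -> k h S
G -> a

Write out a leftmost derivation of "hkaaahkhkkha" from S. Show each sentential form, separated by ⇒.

S ⇒ Ea   [S -> E a]
Ea ⇒ Ekha   [E -> E k h]
Ekha ⇒ Ekkha   [E -> E k]
Ekkha ⇒ Ekhkkha   [E -> E k h]
Ekhkkha ⇒ hKhkhkkha   [E -> h K h]
hKhkhkkha ⇒ hSaahkhkkha   [K -> S a a]
hSaahkhkkha ⇒ hEaaahkhkkha   [S -> E a]
hEaaahkhkkha ⇒ hkaaahkhkkha   [E -> k]

S ⇒ Ea ⇒ Ekha ⇒ Ekkha ⇒ Ekhkkha ⇒ hKhkhkkha ⇒ hSaahkhkkha ⇒ hEaaahkhkkha ⇒ hkaaahkhkkha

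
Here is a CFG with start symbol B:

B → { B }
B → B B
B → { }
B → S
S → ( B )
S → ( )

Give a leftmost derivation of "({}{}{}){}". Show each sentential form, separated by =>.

B => BB   [B → B B]
BB => SB   [B → S]
SB => (B)B   [S → ( B )]
(B)B => (BB)B   [B → B B]
(BB)B => (BBB)B   [B → B B]
(BBB)B => ({}BB)B   [B → { }]
({}BB)B => ({}{}B)B   [B → { }]
({}{}B)B => ({}{}{})B   [B → { }]
({}{}{})B => ({}{}{}){}   [B → { }]

B=>BB=>SB=>(B)B=>(BB)B=>(BBB)B=>({}BB)B=>({}{}B)B=>({}{}{})B=>({}{}{}){}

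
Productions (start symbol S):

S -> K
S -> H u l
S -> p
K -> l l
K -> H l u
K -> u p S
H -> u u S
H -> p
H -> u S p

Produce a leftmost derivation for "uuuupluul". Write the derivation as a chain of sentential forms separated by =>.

S => Hul   [S -> H u l]
Hul => uuSul   [H -> u u S]
uuSul => uuKul   [S -> K]
uuKul => uuHluul   [K -> H l u]
uuHluul => uuuuSluul   [H -> u u S]
uuuuSluul => uuuupluul   [S -> p]

S => Hul => uuSul => uuKul => uuHluul => uuuuSluul => uuuupluul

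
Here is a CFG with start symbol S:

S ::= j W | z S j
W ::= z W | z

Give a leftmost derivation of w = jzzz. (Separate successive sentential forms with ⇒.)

S ⇒ jW   [S ::= j W]
jW ⇒ jzW   [W ::= z W]
jzW ⇒ jzzW   [W ::= z W]
jzzW ⇒ jzzz   [W ::= z]

S ⇒ jW ⇒ jzW ⇒ jzzW ⇒ jzzz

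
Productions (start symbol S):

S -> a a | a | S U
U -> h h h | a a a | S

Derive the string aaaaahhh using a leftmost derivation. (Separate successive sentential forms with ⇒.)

S ⇒ SU   [S -> S U]
SU ⇒ aU   [S -> a]
aU ⇒ aS   [U -> S]
aS ⇒ aSU   [S -> S U]
aSU ⇒ aSUU   [S -> S U]
aSUU ⇒ aaUU   [S -> a]
aaUU ⇒ aaaaaU   [U -> a a a]
aaaaaU ⇒ aaaaahhh   [U -> h h h]

S ⇒ SU ⇒ aU ⇒ aS ⇒ aSU ⇒ aSUU ⇒ aaUU ⇒ aaaaaU ⇒ aaaaahhh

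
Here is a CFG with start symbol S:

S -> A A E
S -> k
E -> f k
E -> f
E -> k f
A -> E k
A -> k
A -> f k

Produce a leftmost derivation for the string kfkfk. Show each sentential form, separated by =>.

S => AAE => kAE => kEkE => kfkE => kfkfk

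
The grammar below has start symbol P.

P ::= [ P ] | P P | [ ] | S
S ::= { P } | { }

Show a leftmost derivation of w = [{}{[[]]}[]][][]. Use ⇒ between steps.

P ⇒ PP ⇒ PPP ⇒ [P]PP ⇒ [PP]PP ⇒ [PPP]PP ⇒ [SPP]PP ⇒ [{}PP]PP ⇒ [{}SP]PP ⇒ [{}{P}P]PP ⇒ [{}{[P]}P]PP ⇒ [{}{[[]]}P]PP ⇒ [{}{[[]]}[]]PP ⇒ [{}{[[]]}[]][]P ⇒ [{}{[[]]}[]][][]

P ⇒ PP   [P ::= P P]
PP ⇒ PPP   [P ::= P P]
PPP ⇒ [P]PP   [P ::= [ P ]]
[P]PP ⇒ [PP]PP   [P ::= P P]
[PP]PP ⇒ [PPP]PP   [P ::= P P]
[PPP]PP ⇒ [SPP]PP   [P ::= S]
[SPP]PP ⇒ [{}PP]PP   [S ::= { }]
[{}PP]PP ⇒ [{}SP]PP   [P ::= S]
[{}SP]PP ⇒ [{}{P}P]PP   [S ::= { P }]
[{}{P}P]PP ⇒ [{}{[P]}P]PP   [P ::= [ P ]]
[{}{[P]}P]PP ⇒ [{}{[[]]}P]PP   [P ::= [ ]]
[{}{[[]]}P]PP ⇒ [{}{[[]]}[]]PP   [P ::= [ ]]
[{}{[[]]}[]]PP ⇒ [{}{[[]]}[]][]P   [P ::= [ ]]
[{}{[[]]}[]][]P ⇒ [{}{[[]]}[]][][]   [P ::= [ ]]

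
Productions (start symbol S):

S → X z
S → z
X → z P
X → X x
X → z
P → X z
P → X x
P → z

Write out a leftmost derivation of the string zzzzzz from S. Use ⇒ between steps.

S⇒Xz⇒zPz⇒zXzz⇒zzPzz⇒zzXzzz⇒zzzzzz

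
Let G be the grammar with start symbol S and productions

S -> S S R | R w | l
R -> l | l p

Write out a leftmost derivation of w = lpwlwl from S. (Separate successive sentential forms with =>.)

S => SSR   [S -> S S R]
SSR => RwSR   [S -> R w]
RwSR => lpwSR   [R -> l p]
lpwSR => lpwRwR   [S -> R w]
lpwRwR => lpwlwR   [R -> l]
lpwlwR => lpwlwl   [R -> l]

S => SSR => RwSR => lpwSR => lpwRwR => lpwlwR => lpwlwl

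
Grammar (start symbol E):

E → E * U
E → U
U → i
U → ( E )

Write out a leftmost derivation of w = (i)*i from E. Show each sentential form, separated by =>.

E => E*U   [E → E * U]
E*U => U*U   [E → U]
U*U => (E)*U   [U → ( E )]
(E)*U => (U)*U   [E → U]
(U)*U => (i)*U   [U → i]
(i)*U => (i)*i   [U → i]

E => E*U => U*U => (E)*U => (U)*U => (i)*U => (i)*i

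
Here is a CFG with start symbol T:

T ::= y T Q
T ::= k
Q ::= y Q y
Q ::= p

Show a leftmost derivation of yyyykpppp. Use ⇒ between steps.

T ⇒ yTQ ⇒ yyTQQ ⇒ yyyTQQQ ⇒ yyyyTQQQQ ⇒ yyyykQQQQ ⇒ yyyykpQQQ ⇒ yyyykppQQ ⇒ yyyykpppQ ⇒ yyyykpppp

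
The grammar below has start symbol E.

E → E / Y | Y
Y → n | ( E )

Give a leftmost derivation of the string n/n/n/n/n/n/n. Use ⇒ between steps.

E ⇒ E/Y ⇒ E/Y/Y ⇒ E/Y/Y/Y ⇒ E/Y/Y/Y/Y ⇒ E/Y/Y/Y/Y/Y ⇒ E/Y/Y/Y/Y/Y/Y ⇒ Y/Y/Y/Y/Y/Y/Y ⇒ n/Y/Y/Y/Y/Y/Y ⇒ n/n/Y/Y/Y/Y/Y ⇒ n/n/n/Y/Y/Y/Y ⇒ n/n/n/n/Y/Y/Y ⇒ n/n/n/n/n/Y/Y ⇒ n/n/n/n/n/n/Y ⇒ n/n/n/n/n/n/n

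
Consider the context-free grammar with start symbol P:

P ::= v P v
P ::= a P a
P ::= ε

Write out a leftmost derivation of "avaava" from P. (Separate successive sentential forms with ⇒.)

P ⇒ aPa   [P ::= a P a]
aPa ⇒ avPva   [P ::= v P v]
avPva ⇒ avaPava   [P ::= a P a]
avaPava ⇒ avaava   [P ::= ε]

P ⇒ aPa ⇒ avPva ⇒ avaPava ⇒ avaava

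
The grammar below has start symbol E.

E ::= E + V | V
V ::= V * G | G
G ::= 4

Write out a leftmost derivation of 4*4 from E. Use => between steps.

E => V => V*G => G*G => 4*G => 4*4

E => V   [E ::= V]
V => V*G   [V ::= V * G]
V*G => G*G   [V ::= G]
G*G => 4*G   [G ::= 4]
4*G => 4*4   [G ::= 4]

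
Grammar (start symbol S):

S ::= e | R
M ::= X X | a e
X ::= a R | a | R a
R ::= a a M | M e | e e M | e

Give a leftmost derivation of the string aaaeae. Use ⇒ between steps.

S ⇒ R ⇒ Me ⇒ XXe ⇒ aRXe ⇒ aMeXe ⇒ aXXeXe ⇒ aaXeXe ⇒ aaaeXe ⇒ aaaeae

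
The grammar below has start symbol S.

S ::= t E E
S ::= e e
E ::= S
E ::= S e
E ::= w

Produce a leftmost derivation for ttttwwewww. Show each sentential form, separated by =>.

S => tEE   [S ::= t E E]
tEE => tSE   [E ::= S]
tSE => ttEEE   [S ::= t E E]
ttEEE => ttSEE   [E ::= S]
ttSEE => tttEEEE   [S ::= t E E]
tttEEEE => tttSeEEE   [E ::= S e]
tttSeEEE => ttttEEeEEE   [S ::= t E E]
ttttEEeEEE => ttttwEeEEE   [E ::= w]
ttttwEeEEE => ttttwweEEE   [E ::= w]
ttttwweEEE => ttttwwewEE   [E ::= w]
ttttwwewEE => ttttwwewwE   [E ::= w]
ttttwwewwE => ttttwwewww   [E ::= w]

S=>tEE=>tSE=>ttEEE=>ttSEE=>tttEEEE=>tttSeEEE=>ttttEEeEEE=>ttttwEeEEE=>ttttwweEEE=>ttttwwewEE=>ttttwwewwE=>ttttwwewww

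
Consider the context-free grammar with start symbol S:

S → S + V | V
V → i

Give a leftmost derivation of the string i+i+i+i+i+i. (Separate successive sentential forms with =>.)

S=>S+V=>S+V+V=>S+V+V+V=>S+V+V+V+V=>S+V+V+V+V+V=>V+V+V+V+V+V=>i+V+V+V+V+V=>i+i+V+V+V+V=>i+i+i+V+V+V=>i+i+i+i+V+V=>i+i+i+i+i+V=>i+i+i+i+i+i

S => S+V   [S → S + V]
S+V => S+V+V   [S → S + V]
S+V+V => S+V+V+V   [S → S + V]
S+V+V+V => S+V+V+V+V   [S → S + V]
S+V+V+V+V => S+V+V+V+V+V   [S → S + V]
S+V+V+V+V+V => V+V+V+V+V+V   [S → V]
V+V+V+V+V+V => i+V+V+V+V+V   [V → i]
i+V+V+V+V+V => i+i+V+V+V+V   [V → i]
i+i+V+V+V+V => i+i+i+V+V+V   [V → i]
i+i+i+V+V+V => i+i+i+i+V+V   [V → i]
i+i+i+i+V+V => i+i+i+i+i+V   [V → i]
i+i+i+i+i+V => i+i+i+i+i+i   [V → i]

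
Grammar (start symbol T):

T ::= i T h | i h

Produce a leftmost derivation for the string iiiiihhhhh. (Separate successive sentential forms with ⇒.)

T ⇒ iTh ⇒ iiThh ⇒ iiiThhh ⇒ iiiiThhhh ⇒ iiiiihhhhh

T ⇒ iTh   [T ::= i T h]
iTh ⇒ iiThh   [T ::= i T h]
iiThh ⇒ iiiThhh   [T ::= i T h]
iiiThhh ⇒ iiiiThhhh   [T ::= i T h]
iiiiThhhh ⇒ iiiiihhhhh   [T ::= i h]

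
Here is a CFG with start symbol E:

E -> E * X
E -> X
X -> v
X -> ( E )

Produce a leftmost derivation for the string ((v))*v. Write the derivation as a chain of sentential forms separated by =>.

E=>E*X=>X*X=>(E)*X=>(X)*X=>((E))*X=>((X))*X=>((v))*X=>((v))*v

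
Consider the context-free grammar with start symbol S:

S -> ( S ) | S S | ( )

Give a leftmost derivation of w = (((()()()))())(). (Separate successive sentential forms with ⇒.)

S ⇒ SS ⇒ (S)S ⇒ (SS)S ⇒ ((S)S)S ⇒ (((S))S)S ⇒ (((SS))S)S ⇒ (((SSS))S)S ⇒ (((()SS))S)S ⇒ (((()()S))S)S ⇒ (((()()()))S)S ⇒ (((()()()))())S ⇒ (((()()()))())()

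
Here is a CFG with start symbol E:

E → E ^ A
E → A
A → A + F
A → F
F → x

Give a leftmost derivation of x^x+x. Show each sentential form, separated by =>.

E => E^A => A^A => F^A => x^A => x^A+F => x^F+F => x^x+F => x^x+x

E => E^A   [E → E ^ A]
E^A => A^A   [E → A]
A^A => F^A   [A → F]
F^A => x^A   [F → x]
x^A => x^A+F   [A → A + F]
x^A+F => x^F+F   [A → F]
x^F+F => x^x+F   [F → x]
x^x+F => x^x+x   [F → x]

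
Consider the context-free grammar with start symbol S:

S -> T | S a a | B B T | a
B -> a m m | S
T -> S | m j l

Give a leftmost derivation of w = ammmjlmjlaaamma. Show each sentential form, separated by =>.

S => BBT => SBT => SaaBT => BBTaaBT => ammBTaaBT => ammSTaaBT => ammTTaaBT => ammmjlTaaBT => ammmjlmjlaaBT => ammmjlmjlaaammT => ammmjlmjlaaammS => ammmjlmjlaaamma

S => BBT   [S -> B B T]
BBT => SBT   [B -> S]
SBT => SaaBT   [S -> S a a]
SaaBT => BBTaaBT   [S -> B B T]
BBTaaBT => ammBTaaBT   [B -> a m m]
ammBTaaBT => ammSTaaBT   [B -> S]
ammSTaaBT => ammTTaaBT   [S -> T]
ammTTaaBT => ammmjlTaaBT   [T -> m j l]
ammmjlTaaBT => ammmjlmjlaaBT   [T -> m j l]
ammmjlmjlaaBT => ammmjlmjlaaammT   [B -> a m m]
ammmjlmjlaaammT => ammmjlmjlaaammS   [T -> S]
ammmjlmjlaaammS => ammmjlmjlaaamma   [S -> a]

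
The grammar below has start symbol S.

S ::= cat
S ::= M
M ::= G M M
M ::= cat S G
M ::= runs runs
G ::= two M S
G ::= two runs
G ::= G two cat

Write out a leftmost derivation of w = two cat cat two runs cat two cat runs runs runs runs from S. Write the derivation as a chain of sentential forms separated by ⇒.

S ⇒ M ⇒ G M M ⇒ G two cat M M ⇒ two M S two cat M M ⇒ two cat S G S two cat M M ⇒ two cat cat G S two cat M M ⇒ two cat cat two runs S two cat M M ⇒ two cat cat two runs cat two cat M M ⇒ two cat cat two runs cat two cat runs runs M ⇒ two cat cat two runs cat two cat runs runs runs runs

S ⇒ M   [S ::= M]
M ⇒ G M M   [M ::= G M M]
G M M ⇒ G two cat M M   [G ::= G two cat]
G two cat M M ⇒ two M S two cat M M   [G ::= two M S]
two M S two cat M M ⇒ two cat S G S two cat M M   [M ::= cat S G]
two cat S G S two cat M M ⇒ two cat cat G S two cat M M   [S ::= cat]
two cat cat G S two cat M M ⇒ two cat cat two runs S two cat M M   [G ::= two runs]
two cat cat two runs S two cat M M ⇒ two cat cat two runs cat two cat M M   [S ::= cat]
two cat cat two runs cat two cat M M ⇒ two cat cat two runs cat two cat runs runs M   [M ::= runs runs]
two cat cat two runs cat two cat runs runs M ⇒ two cat cat two runs cat two cat runs runs runs runs   [M ::= runs runs]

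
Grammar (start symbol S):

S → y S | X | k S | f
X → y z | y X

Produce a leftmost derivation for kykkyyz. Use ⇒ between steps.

S ⇒ kS ⇒ kyS ⇒ kykS ⇒ kykkS ⇒ kykkyS ⇒ kykkyX ⇒ kykkyyz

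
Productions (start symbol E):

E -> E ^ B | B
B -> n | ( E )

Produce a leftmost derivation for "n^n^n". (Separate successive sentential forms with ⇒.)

E ⇒ E^B ⇒ E^B^B ⇒ B^B^B ⇒ n^B^B ⇒ n^n^B ⇒ n^n^n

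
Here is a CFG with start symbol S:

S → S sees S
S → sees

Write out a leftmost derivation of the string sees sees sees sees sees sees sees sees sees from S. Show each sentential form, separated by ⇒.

S ⇒ S sees S ⇒ S sees S sees S ⇒ sees sees S sees S ⇒ sees sees S sees S sees S ⇒ sees sees sees sees S sees S ⇒ sees sees sees sees sees sees S ⇒ sees sees sees sees sees sees S sees S ⇒ sees sees sees sees sees sees sees sees S ⇒ sees sees sees sees sees sees sees sees sees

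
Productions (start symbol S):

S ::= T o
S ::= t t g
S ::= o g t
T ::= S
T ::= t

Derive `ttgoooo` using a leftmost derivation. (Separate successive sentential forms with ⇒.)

S ⇒ To   [S ::= T o]
To ⇒ So   [T ::= S]
So ⇒ Too   [S ::= T o]
Too ⇒ Soo   [T ::= S]
Soo ⇒ Tooo   [S ::= T o]
Tooo ⇒ Sooo   [T ::= S]
Sooo ⇒ Toooo   [S ::= T o]
Toooo ⇒ Soooo   [T ::= S]
Soooo ⇒ ttgoooo   [S ::= t t g]

S ⇒ To ⇒ So ⇒ Too ⇒ Soo ⇒ Tooo ⇒ Sooo ⇒ Toooo ⇒ Soooo ⇒ ttgoooo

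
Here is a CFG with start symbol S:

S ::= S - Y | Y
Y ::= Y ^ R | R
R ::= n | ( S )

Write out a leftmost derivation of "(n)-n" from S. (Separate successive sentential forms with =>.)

S => S-Y => Y-Y => R-Y => (S)-Y => (Y)-Y => (R)-Y => (n)-Y => (n)-R => (n)-n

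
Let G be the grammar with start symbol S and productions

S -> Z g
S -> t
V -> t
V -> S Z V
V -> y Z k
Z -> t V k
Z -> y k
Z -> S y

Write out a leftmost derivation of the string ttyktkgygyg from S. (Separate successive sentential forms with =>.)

S => Zg => Syg => Zgyg => Sygyg => Zgygyg => tVkgygyg => tSZVkgygyg => ttZVkgygyg => ttykVkgygyg => ttyktkgygyg

S => Zg   [S -> Z g]
Zg => Syg   [Z -> S y]
Syg => Zgyg   [S -> Z g]
Zgyg => Sygyg   [Z -> S y]
Sygyg => Zgygyg   [S -> Z g]
Zgygyg => tVkgygyg   [Z -> t V k]
tVkgygyg => tSZVkgygyg   [V -> S Z V]
tSZVkgygyg => ttZVkgygyg   [S -> t]
ttZVkgygyg => ttykVkgygyg   [Z -> y k]
ttykVkgygyg => ttyktkgygyg   [V -> t]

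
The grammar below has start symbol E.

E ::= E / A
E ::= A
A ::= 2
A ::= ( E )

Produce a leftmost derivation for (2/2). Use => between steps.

E => A   [E ::= A]
A => (E)   [A ::= ( E )]
(E) => (E/A)   [E ::= E / A]
(E/A) => (A/A)   [E ::= A]
(A/A) => (2/A)   [A ::= 2]
(2/A) => (2/2)   [A ::= 2]

E=>A=>(E)=>(E/A)=>(A/A)=>(2/A)=>(2/2)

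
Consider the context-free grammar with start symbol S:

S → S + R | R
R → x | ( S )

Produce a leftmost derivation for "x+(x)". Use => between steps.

S => S+R   [S → S + R]
S+R => R+R   [S → R]
R+R => x+R   [R → x]
x+R => x+(S)   [R → ( S )]
x+(S) => x+(R)   [S → R]
x+(R) => x+(x)   [R → x]

S=>S+R=>R+R=>x+R=>x+(S)=>x+(R)=>x+(x)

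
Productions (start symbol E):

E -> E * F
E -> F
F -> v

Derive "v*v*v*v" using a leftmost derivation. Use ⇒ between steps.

E ⇒ E*F ⇒ E*F*F ⇒ E*F*F*F ⇒ F*F*F*F ⇒ v*F*F*F ⇒ v*v*F*F ⇒ v*v*v*F ⇒ v*v*v*v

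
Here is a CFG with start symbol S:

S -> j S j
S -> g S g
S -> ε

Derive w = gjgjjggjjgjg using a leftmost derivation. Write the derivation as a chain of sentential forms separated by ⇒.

S ⇒ gSg ⇒ gjSjg ⇒ gjgSgjg ⇒ gjgjSjgjg ⇒ gjgjjSjjgjg ⇒ gjgjjgSgjjgjg ⇒ gjgjjggjjgjg

S ⇒ gSg   [S -> g S g]
gSg ⇒ gjSjg   [S -> j S j]
gjSjg ⇒ gjgSgjg   [S -> g S g]
gjgSgjg ⇒ gjgjSjgjg   [S -> j S j]
gjgjSjgjg ⇒ gjgjjSjjgjg   [S -> j S j]
gjgjjSjjgjg ⇒ gjgjjgSgjjgjg   [S -> g S g]
gjgjjgSgjjgjg ⇒ gjgjjggjjgjg   [S -> ε]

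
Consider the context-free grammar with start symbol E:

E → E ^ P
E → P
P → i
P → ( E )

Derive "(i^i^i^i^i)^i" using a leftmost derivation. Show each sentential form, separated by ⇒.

E ⇒ E^P   [E → E ^ P]
E^P ⇒ P^P   [E → P]
P^P ⇒ (E)^P   [P → ( E )]
(E)^P ⇒ (E^P)^P   [E → E ^ P]
(E^P)^P ⇒ (E^P^P)^P   [E → E ^ P]
(E^P^P)^P ⇒ (E^P^P^P)^P   [E → E ^ P]
(E^P^P^P)^P ⇒ (E^P^P^P^P)^P   [E → E ^ P]
(E^P^P^P^P)^P ⇒ (P^P^P^P^P)^P   [E → P]
(P^P^P^P^P)^P ⇒ (i^P^P^P^P)^P   [P → i]
(i^P^P^P^P)^P ⇒ (i^i^P^P^P)^P   [P → i]
(i^i^P^P^P)^P ⇒ (i^i^i^P^P)^P   [P → i]
(i^i^i^P^P)^P ⇒ (i^i^i^i^P)^P   [P → i]
(i^i^i^i^P)^P ⇒ (i^i^i^i^i)^P   [P → i]
(i^i^i^i^i)^P ⇒ (i^i^i^i^i)^i   [P → i]

E ⇒ E^P ⇒ P^P ⇒ (E)^P ⇒ (E^P)^P ⇒ (E^P^P)^P ⇒ (E^P^P^P)^P ⇒ (E^P^P^P^P)^P ⇒ (P^P^P^P^P)^P ⇒ (i^P^P^P^P)^P ⇒ (i^i^P^P^P)^P ⇒ (i^i^i^P^P)^P ⇒ (i^i^i^i^P)^P ⇒ (i^i^i^i^i)^P ⇒ (i^i^i^i^i)^i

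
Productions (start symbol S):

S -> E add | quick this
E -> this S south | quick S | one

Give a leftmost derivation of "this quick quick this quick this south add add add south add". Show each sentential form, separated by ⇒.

S ⇒ E add   [S -> E add]
E add ⇒ this S south add   [E -> this S south]
this S south add ⇒ this E add south add   [S -> E add]
this E add south add ⇒ this quick S add south add   [E -> quick S]
this quick S add south add ⇒ this quick E add add south add   [S -> E add]
this quick E add add south add ⇒ this quick quick S add add south add   [E -> quick S]
this quick quick S add add south add ⇒ this quick quick E add add add south add   [S -> E add]
this quick quick E add add add south add ⇒ this quick quick this S south add add add south add   [E -> this S south]
this quick quick this S south add add add south add ⇒ this quick quick this quick this south add add add south add   [S -> quick this]

S ⇒ E add ⇒ this S south add ⇒ this E add south add ⇒ this quick S add south add ⇒ this quick E add add south add ⇒ this quick quick S add add south add ⇒ this quick quick E add add add south add ⇒ this quick quick this S south add add add south add ⇒ this quick quick this quick this south add add add south add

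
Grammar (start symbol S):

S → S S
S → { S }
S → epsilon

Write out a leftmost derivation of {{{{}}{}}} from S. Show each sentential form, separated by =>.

S => SS => {S}S => {{S}}S => {{SS}}S => {{{S}S}}S => {{{{S}}S}}S => {{{{}}S}}S => {{{{}}{S}}}S => {{{{}}{}}}S => {{{{}}{}}}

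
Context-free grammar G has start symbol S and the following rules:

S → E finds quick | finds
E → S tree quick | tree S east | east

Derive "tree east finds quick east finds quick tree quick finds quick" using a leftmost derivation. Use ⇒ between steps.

S ⇒ E finds quick ⇒ S tree quick finds quick ⇒ E finds quick tree quick finds quick ⇒ tree S east finds quick tree quick finds quick ⇒ tree E finds quick east finds quick tree quick finds quick ⇒ tree east finds quick east finds quick tree quick finds quick

S ⇒ E finds quick   [S → E finds quick]
E finds quick ⇒ S tree quick finds quick   [E → S tree quick]
S tree quick finds quick ⇒ E finds quick tree quick finds quick   [S → E finds quick]
E finds quick tree quick finds quick ⇒ tree S east finds quick tree quick finds quick   [E → tree S east]
tree S east finds quick tree quick finds quick ⇒ tree E finds quick east finds quick tree quick finds quick   [S → E finds quick]
tree E finds quick east finds quick tree quick finds quick ⇒ tree east finds quick east finds quick tree quick finds quick   [E → east]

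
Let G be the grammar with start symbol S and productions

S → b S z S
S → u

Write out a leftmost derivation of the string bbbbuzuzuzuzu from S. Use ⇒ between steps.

S ⇒ bSzS ⇒ bbSzSzS ⇒ bbbSzSzSzS ⇒ bbbbSzSzSzSzS ⇒ bbbbuzSzSzSzS ⇒ bbbbuzuzSzSzS ⇒ bbbbuzuzuzSzS ⇒ bbbbuzuzuzuzS ⇒ bbbbuzuzuzuzu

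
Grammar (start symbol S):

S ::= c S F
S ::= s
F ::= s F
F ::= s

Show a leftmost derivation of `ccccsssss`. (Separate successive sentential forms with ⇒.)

S⇒cSF⇒ccSFF⇒cccSFFF⇒ccccSFFFF⇒ccccsFFFF⇒ccccssFFF⇒ccccsssFF⇒ccccssssF⇒ccccsssss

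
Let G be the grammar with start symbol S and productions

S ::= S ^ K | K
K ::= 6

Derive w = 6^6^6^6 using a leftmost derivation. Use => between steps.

S=>S^K=>S^K^K=>S^K^K^K=>K^K^K^K=>6^K^K^K=>6^6^K^K=>6^6^6^K=>6^6^6^6

S => S^K   [S ::= S ^ K]
S^K => S^K^K   [S ::= S ^ K]
S^K^K => S^K^K^K   [S ::= S ^ K]
S^K^K^K => K^K^K^K   [S ::= K]
K^K^K^K => 6^K^K^K   [K ::= 6]
6^K^K^K => 6^6^K^K   [K ::= 6]
6^6^K^K => 6^6^6^K   [K ::= 6]
6^6^6^K => 6^6^6^6   [K ::= 6]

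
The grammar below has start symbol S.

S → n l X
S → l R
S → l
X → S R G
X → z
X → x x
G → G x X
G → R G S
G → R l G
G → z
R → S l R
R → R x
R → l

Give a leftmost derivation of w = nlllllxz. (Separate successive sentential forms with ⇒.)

S⇒nlX⇒nlSRG⇒nllRG⇒nllRxG⇒nllSlRxG⇒nllllRxG⇒nlllllxG⇒nlllllxz

S ⇒ nlX   [S → n l X]
nlX ⇒ nlSRG   [X → S R G]
nlSRG ⇒ nllRG   [S → l]
nllRG ⇒ nllRxG   [R → R x]
nllRxG ⇒ nllSlRxG   [R → S l R]
nllSlRxG ⇒ nllllRxG   [S → l]
nllllRxG ⇒ nlllllxG   [R → l]
nlllllxG ⇒ nlllllxz   [G → z]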